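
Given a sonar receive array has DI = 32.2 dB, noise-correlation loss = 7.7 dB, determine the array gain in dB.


24.5 dB


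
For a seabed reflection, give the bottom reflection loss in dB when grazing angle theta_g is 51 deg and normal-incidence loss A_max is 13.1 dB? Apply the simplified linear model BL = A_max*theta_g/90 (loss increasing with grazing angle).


BL = A_max * theta_g / 90 = 13.1 * 51 / 90 = 7.42

7.42 dB


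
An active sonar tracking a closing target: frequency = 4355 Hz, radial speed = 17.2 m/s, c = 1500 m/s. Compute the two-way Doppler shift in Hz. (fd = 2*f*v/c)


fd = 2*f*v/c = 2 * 4355 * 17.2 / 1500 = 99.87

99.87 Hz


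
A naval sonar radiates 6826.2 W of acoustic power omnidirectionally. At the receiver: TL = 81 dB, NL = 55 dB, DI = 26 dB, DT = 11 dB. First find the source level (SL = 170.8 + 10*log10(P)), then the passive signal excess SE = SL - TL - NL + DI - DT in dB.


Step 1: SL = 170.8 + 10*log10(6826.2) = 209.14 dB
Step 2: SE = SL - TL - NL + DI - DT = 209.14 - 81 - 55 + 26 - 11 = 88.14

88.14 dB


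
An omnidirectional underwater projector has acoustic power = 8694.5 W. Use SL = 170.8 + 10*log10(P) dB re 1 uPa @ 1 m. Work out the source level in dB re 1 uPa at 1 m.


SL = 170.8 + 10*log10(8694.5) = 170.8 + 39.39 = 210.19

210.19 dB


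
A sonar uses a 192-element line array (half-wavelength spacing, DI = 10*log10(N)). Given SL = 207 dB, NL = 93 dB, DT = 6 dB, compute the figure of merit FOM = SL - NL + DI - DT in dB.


Step 1: DI = 10*log10(192) = 22.83 dB
Step 2: FOM = SL - NL + DI - DT = 207 - 93 + 22.83 - 6 = 130.83

130.83 dB


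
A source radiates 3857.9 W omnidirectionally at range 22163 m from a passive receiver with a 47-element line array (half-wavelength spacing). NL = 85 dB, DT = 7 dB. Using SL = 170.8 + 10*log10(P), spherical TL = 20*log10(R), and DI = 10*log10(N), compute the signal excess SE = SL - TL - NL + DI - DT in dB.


Step 1: SL = 170.8 + 10*log10(3857.9) = 206.66 dB
Step 2: TL = 20*log10(22163) = 86.91 dB
Step 3: DI = 10*log10(47) = 16.72 dB
Step 4: SE = SL - TL - NL + DI - DT = 206.66 - 86.91 - 85 + 16.72 - 7 = 44.47

44.47 dB


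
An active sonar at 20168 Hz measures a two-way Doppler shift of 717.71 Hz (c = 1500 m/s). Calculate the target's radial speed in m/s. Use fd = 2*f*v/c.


26.69 m/s


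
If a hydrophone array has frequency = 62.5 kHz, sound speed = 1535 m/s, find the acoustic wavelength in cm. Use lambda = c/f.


lambda = c/f = 1535 / 62500 = 0.0246 m = 2.46 cm

2.46 cm


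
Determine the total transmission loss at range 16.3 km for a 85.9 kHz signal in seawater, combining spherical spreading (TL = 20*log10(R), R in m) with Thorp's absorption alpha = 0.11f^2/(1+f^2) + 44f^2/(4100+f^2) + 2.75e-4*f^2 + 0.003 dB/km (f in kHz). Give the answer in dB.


580.19 dB


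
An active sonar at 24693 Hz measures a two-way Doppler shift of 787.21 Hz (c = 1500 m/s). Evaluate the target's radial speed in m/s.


23.91 m/s


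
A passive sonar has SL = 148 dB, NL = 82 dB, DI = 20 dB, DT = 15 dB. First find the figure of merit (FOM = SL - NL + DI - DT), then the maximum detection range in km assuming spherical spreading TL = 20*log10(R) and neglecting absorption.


Step 1: FOM = SL - NL + DI - DT = 148 - 82 + 20 - 15 = 71 dB
Step 2: at max range FOM = TL = 20*log10(R), so R = 10^(71/20) = 3548.13 m = 3.55 km

3.55 km


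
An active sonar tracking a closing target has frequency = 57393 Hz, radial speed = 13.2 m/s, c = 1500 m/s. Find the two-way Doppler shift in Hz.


fd = 2*f*v/c = 2 * 57393 * 13.2 / 1500 = 1010.12

1010.12 Hz


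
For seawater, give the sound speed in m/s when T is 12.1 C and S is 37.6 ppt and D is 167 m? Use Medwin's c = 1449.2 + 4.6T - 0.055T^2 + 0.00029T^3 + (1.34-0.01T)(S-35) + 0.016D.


c = 1449.2 + 4.6*12.1 - 0.055*12.1^2 + 0.00029*12.1^3 + (1.34 - 0.01*12.1)*(37.6 - 35) + 0.016*167 = 1503.16

1503.16 m/s


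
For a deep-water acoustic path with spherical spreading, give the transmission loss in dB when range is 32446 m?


90.22 dB


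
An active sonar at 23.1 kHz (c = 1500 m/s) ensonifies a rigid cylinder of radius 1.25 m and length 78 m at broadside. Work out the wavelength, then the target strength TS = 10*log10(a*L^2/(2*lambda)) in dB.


Step 1: lambda = c/f = 1500/23100 = 0.06494 m
Step 2: TS = 10*log10(a*L^2/(2*lambda)) = 10*log10(1.25*78^2/(2*0.06494)) = 47.68

47.68 dB


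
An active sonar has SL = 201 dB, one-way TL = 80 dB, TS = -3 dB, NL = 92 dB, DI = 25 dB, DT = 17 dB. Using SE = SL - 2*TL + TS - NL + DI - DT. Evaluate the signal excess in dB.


SE = SL - 2*TL + TS - NL + DI - DT = 201 - 2*80 + (-3) - 92 + 25 - 17 = -46

-46 dB


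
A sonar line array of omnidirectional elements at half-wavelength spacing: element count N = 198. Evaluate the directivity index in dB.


22.97 dB


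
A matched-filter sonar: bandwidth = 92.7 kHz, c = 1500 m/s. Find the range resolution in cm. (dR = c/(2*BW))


dR = c/(2*BW) = 1500 / (2 * 92.7e3) = 0.0081 m = 0.81 cm

0.81 cm


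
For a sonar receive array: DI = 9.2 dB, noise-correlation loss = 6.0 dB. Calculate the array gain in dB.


AG = DI - L_corr = 9.2 - 6.0 = 3.2

3.2 dB


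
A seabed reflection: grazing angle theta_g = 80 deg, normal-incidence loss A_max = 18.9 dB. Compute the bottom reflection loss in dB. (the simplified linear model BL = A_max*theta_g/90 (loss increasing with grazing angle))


BL = A_max * theta_g / 90 = 18.9 * 80 / 90 = 16.8

16.8 dB


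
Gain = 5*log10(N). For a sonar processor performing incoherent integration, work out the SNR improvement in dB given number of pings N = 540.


13.66 dB


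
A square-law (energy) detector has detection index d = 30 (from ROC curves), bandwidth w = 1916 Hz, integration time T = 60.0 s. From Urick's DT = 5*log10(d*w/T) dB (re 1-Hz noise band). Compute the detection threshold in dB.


14.91 dB


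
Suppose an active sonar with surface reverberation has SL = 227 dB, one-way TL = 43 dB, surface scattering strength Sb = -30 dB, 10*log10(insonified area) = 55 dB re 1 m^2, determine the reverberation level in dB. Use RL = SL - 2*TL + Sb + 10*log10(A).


RL = SL - 2*TL + Sb + 10*log10(A) = 227 - 2*43 + (-30) + 55 = 166

166 dB


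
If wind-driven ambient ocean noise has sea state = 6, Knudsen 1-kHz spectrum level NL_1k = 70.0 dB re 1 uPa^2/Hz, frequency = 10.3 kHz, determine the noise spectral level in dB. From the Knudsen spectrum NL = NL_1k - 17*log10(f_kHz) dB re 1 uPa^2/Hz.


NL = NL_1k - 17*log10(f_kHz) = 70.0 - 17*log10(10.3) = 70.0 - (17.22) = 52.78

52.78 dB


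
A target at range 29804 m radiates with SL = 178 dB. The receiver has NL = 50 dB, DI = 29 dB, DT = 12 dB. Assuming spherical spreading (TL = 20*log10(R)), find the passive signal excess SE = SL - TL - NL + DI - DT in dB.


Step 1: TL = 20*log10(29804) = 89.49 dB
Step 2: SE = 178 - 89.49 - 50 + 29 - 12 = 55.51

55.51 dB


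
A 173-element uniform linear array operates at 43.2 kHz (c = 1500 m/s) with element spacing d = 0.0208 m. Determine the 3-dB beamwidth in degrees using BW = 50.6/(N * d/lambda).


Step 1: lambda = 1500/43200 = 0.03472 m
Step 2: d/lambda = 0.0208/0.03472 = 0.5991
Step 3: BW = 50.6/(N * d/lambda) = 50.6/(173 * 0.5991) = 0.49

0.49 deg


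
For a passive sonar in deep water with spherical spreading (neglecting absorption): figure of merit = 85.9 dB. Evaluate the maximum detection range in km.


19.72 km


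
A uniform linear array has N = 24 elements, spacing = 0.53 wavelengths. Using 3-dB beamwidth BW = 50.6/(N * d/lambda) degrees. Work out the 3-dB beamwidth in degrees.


BW = 50.6 / (24 * 0.53) = 50.6 / 12.72 = 3.98

3.98 deg


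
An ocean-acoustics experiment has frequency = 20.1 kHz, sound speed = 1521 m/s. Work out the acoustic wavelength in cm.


lambda = c/f = 1521 / 20100 = 0.0757 m = 7.57 cm

7.57 cm


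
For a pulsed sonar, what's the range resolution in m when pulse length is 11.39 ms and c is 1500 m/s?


8.5425 m


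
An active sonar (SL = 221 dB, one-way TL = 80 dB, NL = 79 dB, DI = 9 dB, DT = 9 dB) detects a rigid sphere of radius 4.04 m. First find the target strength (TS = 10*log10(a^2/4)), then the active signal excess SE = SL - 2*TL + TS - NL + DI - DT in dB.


Step 1: TS = 10*log10(4.04^2/4) = 6.11 dB
Step 2: SE = SL - 2*TL + TS - NL + DI - DT = 221 - 2*80 + (6.11) - 79 + 9 - 9 = -11.89

-11.89 dB


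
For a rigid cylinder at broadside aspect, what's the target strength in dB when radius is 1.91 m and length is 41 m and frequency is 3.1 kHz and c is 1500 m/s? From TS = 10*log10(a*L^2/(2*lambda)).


lambda = 1500/3100 = 0.48387 m
TS = 10*log10(1.91*41^2/(2*0.48387)) = 35.21

35.21 dB


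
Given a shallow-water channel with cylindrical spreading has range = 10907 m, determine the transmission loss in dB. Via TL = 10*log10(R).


TL = 10*log10(10907) = 40.38

40.38 dB


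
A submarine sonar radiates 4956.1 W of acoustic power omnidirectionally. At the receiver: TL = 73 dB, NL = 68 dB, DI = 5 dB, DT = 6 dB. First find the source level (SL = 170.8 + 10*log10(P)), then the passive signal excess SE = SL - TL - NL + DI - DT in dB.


Step 1: SL = 170.8 + 10*log10(4956.1) = 207.75 dB
Step 2: SE = SL - TL - NL + DI - DT = 207.75 - 73 - 68 + 5 - 6 = 65.75

65.75 dB


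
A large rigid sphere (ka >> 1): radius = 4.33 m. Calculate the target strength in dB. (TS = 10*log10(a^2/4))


TS = 10*log10(4.33^2 / 4) = 10*log10(4.687225) = 6.71

6.71 dB


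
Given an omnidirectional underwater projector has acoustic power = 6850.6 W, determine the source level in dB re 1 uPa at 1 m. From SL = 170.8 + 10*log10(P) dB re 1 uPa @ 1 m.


209.16 dB


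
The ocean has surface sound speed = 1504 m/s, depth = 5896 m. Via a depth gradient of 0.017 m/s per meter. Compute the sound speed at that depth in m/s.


c = 1504 + 0.017 * 5896 = 1604.232

1604.232 m/s


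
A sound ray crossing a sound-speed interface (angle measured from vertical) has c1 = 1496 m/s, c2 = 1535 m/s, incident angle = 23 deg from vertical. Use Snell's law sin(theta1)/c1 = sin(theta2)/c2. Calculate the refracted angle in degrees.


sin(theta2) = (c2/c1)*sin(theta1) = (1535/1496)*sin(23 deg) = 0.40092
theta2 = arcsin(0.40092) = 23.64

23.64 deg


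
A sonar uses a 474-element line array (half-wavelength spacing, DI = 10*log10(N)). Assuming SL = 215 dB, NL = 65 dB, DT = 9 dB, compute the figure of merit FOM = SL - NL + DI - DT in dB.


167.76 dB


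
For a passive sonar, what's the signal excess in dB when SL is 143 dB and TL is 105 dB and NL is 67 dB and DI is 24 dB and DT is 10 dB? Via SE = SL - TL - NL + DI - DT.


SE = SL - TL - NL + DI - DT = 143 - 105 - 67 + 24 - 10 = -15

-15 dB


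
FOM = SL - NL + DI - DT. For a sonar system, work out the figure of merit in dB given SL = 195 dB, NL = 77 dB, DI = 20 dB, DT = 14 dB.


FOM = SL - NL + DI - DT = 195 - 77 + 20 - 14 = 124

124 dB


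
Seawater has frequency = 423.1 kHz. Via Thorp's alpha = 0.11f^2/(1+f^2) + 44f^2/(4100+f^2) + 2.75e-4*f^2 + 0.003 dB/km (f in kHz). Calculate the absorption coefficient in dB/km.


f^2 = 179013.61
alpha = 0.11*179013.61/(1+179013.61) + 44*179013.61/(4100+179013.61) + 2.75e-4*179013.61 + 0.003 = 92.357

92.357 dB/km


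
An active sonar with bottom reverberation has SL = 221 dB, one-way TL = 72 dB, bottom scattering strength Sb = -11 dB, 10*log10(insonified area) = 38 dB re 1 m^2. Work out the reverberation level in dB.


RL = SL - 2*TL + Sb + 10*log10(A) = 221 - 2*72 + (-11) + 38 = 104

104 dB


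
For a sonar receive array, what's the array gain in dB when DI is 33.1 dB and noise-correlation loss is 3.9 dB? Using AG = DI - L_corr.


29.2 dB


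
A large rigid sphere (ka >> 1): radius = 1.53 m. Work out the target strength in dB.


TS = 10*log10(1.53^2 / 4) = 10*log10(0.585225) = -2.33

-2.33 dB


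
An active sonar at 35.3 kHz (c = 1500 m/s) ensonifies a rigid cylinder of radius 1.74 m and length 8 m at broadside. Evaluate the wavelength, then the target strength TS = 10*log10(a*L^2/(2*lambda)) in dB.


Step 1: lambda = c/f = 1500/35300 = 0.04249 m
Step 2: TS = 10*log10(a*L^2/(2*lambda)) = 10*log10(1.74*8^2/(2*0.04249)) = 31.17

31.17 dB


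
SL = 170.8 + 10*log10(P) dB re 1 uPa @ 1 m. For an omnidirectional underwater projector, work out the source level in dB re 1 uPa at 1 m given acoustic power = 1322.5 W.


SL = 170.8 + 10*log10(1322.5) = 170.8 + 31.21 = 202.01

202.01 dB


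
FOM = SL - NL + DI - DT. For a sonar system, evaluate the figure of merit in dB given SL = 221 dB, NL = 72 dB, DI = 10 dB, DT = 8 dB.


FOM = SL - NL + DI - DT = 221 - 72 + 10 - 8 = 151

151 dB


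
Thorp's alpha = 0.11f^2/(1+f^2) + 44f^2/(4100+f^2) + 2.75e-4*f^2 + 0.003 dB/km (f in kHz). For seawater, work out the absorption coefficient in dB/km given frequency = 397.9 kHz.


f^2 = 158324.41
alpha = 0.11*158324.41/(1+158324.41) + 44*158324.41/(4100+158324.41) + 2.75e-4*158324.41 + 0.003 = 86.542

86.542 dB/km


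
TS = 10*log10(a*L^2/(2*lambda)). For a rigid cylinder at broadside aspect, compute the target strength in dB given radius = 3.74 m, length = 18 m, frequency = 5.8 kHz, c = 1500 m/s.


lambda = 1500/5800 = 0.25862 m
TS = 10*log10(3.74*18^2/(2*0.25862)) = 33.7

33.7 dB


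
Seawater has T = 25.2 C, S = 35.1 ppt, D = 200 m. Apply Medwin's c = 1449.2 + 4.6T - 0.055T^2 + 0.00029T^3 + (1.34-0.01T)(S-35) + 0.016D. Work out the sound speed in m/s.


c = 1449.2 + 4.6*25.2 - 0.055*25.2^2 + 0.00029*25.2^3 + (1.34 - 0.01*25.2)*(35.1 - 35) + 0.016*200 = 1538.14

1538.14 m/s


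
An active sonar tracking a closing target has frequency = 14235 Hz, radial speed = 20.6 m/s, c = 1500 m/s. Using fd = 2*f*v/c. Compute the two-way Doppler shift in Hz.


fd = 2*f*v/c = 2 * 14235 * 20.6 / 1500 = 390.99

390.99 Hz


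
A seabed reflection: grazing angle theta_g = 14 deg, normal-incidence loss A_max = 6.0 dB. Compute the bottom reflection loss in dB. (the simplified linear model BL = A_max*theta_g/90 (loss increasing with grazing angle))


BL = A_max * theta_g / 90 = 6.0 * 14 / 90 = 0.93

0.93 dB


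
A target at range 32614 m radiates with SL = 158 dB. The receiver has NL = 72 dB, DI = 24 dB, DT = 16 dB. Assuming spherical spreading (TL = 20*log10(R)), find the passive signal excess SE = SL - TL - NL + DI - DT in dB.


3.73 dB


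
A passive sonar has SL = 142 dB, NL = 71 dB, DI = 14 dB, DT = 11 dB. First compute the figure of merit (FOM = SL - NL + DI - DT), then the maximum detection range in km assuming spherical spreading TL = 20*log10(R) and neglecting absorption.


Step 1: FOM = SL - NL + DI - DT = 142 - 71 + 14 - 11 = 74 dB
Step 2: at max range FOM = TL = 20*log10(R), so R = 10^(74/20) = 5011.87 m = 5.01 km

5.01 km


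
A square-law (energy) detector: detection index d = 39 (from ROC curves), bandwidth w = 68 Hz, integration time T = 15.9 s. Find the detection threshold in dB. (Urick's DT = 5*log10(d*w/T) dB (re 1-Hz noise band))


DT = 5*log10(d*w/T) = 5*log10(39 * 68 / 15.9) = 5*log10(166.79) = 11.11

11.11 dB


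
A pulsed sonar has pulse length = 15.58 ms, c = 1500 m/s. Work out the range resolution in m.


dR = c*tau/2 = 1500 * 15.58e-3 / 2 = 11.685

11.685 m


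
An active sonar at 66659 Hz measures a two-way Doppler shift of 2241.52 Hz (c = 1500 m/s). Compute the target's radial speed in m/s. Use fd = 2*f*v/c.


From fd = 2*f*v/c, v = c*fd/(2*f) = 1500 * 2241.52 / (2*66659) = 25.22

25.22 m/s


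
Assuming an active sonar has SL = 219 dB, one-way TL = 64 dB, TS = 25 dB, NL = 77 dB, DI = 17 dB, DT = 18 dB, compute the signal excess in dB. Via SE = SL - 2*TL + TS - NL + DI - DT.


SE = SL - 2*TL + TS - NL + DI - DT = 219 - 2*64 + (25) - 77 + 17 - 18 = 38

38 dB


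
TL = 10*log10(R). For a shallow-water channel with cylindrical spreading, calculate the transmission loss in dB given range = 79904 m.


TL = 10*log10(79904) = 49.03

49.03 dB


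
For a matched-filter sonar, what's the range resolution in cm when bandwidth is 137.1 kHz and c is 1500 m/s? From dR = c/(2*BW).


dR = c/(2*BW) = 1500 / (2 * 137.1e3) = 0.0055 m = 0.55 cm

0.55 cm


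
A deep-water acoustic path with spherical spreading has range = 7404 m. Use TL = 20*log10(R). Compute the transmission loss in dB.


77.39 dB


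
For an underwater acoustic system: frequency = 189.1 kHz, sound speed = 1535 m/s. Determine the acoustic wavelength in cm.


lambda = c/f = 1535 / 189100 = 0.0081 m = 0.81 cm

0.81 cm


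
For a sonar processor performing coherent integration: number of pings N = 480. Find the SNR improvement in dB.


Gain = 10*log10(480) = 26.81

26.81 dB


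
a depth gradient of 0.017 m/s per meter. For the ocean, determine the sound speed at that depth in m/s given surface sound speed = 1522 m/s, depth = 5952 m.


1623.184 m/s


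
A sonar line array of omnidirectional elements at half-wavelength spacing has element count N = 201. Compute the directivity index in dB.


23.03 dB


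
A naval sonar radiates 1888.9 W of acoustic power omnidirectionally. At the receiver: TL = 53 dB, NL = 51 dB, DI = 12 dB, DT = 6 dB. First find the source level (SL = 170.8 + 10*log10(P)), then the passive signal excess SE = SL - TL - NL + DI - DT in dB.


Step 1: SL = 170.8 + 10*log10(1888.9) = 203.56 dB
Step 2: SE = SL - TL - NL + DI - DT = 203.56 - 53 - 51 + 12 - 6 = 105.56

105.56 dB


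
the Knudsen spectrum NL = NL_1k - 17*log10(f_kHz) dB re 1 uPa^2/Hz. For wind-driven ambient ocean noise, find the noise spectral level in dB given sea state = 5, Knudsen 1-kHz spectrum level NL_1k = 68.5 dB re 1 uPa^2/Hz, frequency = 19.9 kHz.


NL = NL_1k - 17*log10(f_kHz) = 68.5 - 17*log10(19.9) = 68.5 - (22.08) = 46.42

46.42 dB


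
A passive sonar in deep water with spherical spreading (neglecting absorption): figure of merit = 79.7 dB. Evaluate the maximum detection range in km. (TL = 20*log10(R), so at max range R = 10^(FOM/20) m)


9.66 km


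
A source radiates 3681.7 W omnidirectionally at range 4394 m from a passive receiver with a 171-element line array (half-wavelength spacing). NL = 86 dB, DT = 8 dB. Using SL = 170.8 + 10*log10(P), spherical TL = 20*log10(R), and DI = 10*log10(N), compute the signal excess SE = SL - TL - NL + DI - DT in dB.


61.93 dB


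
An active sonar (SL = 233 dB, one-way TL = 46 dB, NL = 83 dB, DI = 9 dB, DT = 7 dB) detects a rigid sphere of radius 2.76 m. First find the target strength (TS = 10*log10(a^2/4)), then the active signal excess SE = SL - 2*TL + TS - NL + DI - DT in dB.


Step 1: TS = 10*log10(2.76^2/4) = 2.8 dB
Step 2: SE = SL - 2*TL + TS - NL + DI - DT = 233 - 2*46 + (2.8) - 83 + 9 - 7 = 62.8

62.8 dB


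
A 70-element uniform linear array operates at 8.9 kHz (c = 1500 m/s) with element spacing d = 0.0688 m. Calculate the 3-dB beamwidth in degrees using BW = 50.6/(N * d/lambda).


Step 1: lambda = 1500/8900 = 0.16854 m
Step 2: d/lambda = 0.0688/0.16854 = 0.4082
Step 3: BW = 50.6/(N * d/lambda) = 50.6/(70 * 0.4082) = 1.77

1.77 deg


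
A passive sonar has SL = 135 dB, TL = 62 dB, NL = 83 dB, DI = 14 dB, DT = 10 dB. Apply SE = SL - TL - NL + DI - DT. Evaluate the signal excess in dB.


-6 dB


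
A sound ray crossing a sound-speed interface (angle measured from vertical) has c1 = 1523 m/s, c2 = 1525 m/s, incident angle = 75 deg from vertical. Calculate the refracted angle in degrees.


sin(theta2) = (c2/c1)*sin(theta1) = (1525/1523)*sin(75 deg) = 0.96719
theta2 = arcsin(0.96719) = 75.28

75.28 deg


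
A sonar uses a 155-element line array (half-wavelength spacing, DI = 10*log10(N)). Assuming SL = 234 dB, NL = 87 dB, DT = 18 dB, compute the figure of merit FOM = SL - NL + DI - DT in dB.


Step 1: DI = 10*log10(155) = 21.9 dB
Step 2: FOM = SL - NL + DI - DT = 234 - 87 + 21.9 - 18 = 150.9

150.9 dB


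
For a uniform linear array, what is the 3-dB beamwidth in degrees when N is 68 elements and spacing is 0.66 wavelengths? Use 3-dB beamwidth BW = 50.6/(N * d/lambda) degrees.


1.13 deg


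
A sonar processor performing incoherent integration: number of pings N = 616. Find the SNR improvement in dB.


13.95 dB


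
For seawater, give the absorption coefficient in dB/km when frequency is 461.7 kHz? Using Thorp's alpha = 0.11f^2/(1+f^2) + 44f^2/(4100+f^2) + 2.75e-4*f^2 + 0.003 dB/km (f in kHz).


f^2 = 213166.89
alpha = 0.11*213166.89/(1+213166.89) + 44*213166.89/(4100+213166.89) + 2.75e-4*213166.89 + 0.003 = 101.904

101.904 dB/km


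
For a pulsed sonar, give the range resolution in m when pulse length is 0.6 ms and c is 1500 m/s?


0.45 m


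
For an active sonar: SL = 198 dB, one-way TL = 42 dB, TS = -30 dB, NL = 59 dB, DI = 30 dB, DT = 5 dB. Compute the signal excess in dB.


SE = SL - 2*TL + TS - NL + DI - DT = 198 - 2*42 + (-30) - 59 + 30 - 5 = 50

50 dB


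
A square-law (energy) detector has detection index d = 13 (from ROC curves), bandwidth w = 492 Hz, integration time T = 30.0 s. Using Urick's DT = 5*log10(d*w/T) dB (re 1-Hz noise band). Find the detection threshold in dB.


DT = 5*log10(d*w/T) = 5*log10(13 * 492 / 30.0) = 5*log10(213.2) = 11.64

11.64 dB


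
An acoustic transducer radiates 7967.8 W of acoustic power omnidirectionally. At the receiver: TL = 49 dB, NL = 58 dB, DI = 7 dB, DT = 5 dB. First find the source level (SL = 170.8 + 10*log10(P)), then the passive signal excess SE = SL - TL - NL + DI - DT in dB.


Step 1: SL = 170.8 + 10*log10(7967.8) = 209.81 dB
Step 2: SE = SL - TL - NL + DI - DT = 209.81 - 49 - 58 + 7 - 5 = 104.81

104.81 dB


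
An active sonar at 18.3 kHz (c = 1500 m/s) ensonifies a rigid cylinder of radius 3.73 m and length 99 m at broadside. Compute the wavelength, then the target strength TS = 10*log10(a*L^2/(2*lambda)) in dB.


Step 1: lambda = c/f = 1500/18300 = 0.08197 m
Step 2: TS = 10*log10(a*L^2/(2*lambda)) = 10*log10(3.73*99^2/(2*0.08197)) = 53.48

53.48 dB


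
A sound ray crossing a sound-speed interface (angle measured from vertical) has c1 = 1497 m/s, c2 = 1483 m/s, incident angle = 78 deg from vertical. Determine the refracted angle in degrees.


sin(theta2) = (c2/c1)*sin(theta1) = (1483/1497)*sin(78 deg) = 0.969
theta2 = arcsin(0.969) = 75.7

75.7 deg


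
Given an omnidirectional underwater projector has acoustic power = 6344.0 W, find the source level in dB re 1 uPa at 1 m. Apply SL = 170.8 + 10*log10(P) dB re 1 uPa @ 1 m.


SL = 170.8 + 10*log10(6344.0) = 170.8 + 38.02 = 208.82

208.82 dB


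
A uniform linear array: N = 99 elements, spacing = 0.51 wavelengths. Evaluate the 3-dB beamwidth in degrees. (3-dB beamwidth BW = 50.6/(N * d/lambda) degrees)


1.0 deg


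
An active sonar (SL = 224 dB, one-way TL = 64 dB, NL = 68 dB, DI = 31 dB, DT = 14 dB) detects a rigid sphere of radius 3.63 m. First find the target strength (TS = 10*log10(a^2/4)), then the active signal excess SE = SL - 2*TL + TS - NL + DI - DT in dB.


Step 1: TS = 10*log10(3.63^2/4) = 5.18 dB
Step 2: SE = SL - 2*TL + TS - NL + DI - DT = 224 - 2*64 + (5.18) - 68 + 31 - 14 = 50.18

50.18 dB


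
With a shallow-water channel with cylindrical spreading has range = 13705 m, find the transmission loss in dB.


TL = 10*log10(13705) = 41.37

41.37 dB


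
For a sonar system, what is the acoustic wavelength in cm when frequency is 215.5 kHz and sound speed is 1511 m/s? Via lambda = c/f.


lambda = c/f = 1511 / 215500 = 0.007 m = 0.7 cm

0.7 cm


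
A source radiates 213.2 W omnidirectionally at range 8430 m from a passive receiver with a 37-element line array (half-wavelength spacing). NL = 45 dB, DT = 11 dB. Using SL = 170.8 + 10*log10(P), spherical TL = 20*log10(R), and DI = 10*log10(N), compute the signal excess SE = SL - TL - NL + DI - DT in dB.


75.25 dB


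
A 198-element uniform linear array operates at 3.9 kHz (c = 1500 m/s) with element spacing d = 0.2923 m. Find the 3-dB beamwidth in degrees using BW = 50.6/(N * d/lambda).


Step 1: lambda = 1500/3900 = 0.38462 m
Step 2: d/lambda = 0.2923/0.38462 = 0.76
Step 3: BW = 50.6/(N * d/lambda) = 50.6/(198 * 0.76) = 0.34

0.34 deg


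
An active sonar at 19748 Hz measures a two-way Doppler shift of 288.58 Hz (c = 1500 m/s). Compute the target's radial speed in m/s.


10.96 m/s


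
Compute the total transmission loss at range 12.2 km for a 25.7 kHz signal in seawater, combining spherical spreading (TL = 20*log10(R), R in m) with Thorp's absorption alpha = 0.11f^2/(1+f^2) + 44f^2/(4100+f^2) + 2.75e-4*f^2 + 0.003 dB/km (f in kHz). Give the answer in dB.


159.8 dB


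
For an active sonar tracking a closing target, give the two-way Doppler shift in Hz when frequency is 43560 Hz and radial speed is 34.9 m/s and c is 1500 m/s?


fd = 2*f*v/c = 2 * 43560 * 34.9 / 1500 = 2026.99

2026.99 Hz


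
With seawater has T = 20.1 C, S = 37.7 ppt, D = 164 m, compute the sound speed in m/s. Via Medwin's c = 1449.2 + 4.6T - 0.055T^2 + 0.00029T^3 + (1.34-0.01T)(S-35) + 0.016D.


c = 1449.2 + 4.6*20.1 - 0.055*20.1^2 + 0.00029*20.1^3 + (1.34 - 0.01*20.1)*(37.7 - 35) + 0.016*164 = 1527.49

1527.49 m/s


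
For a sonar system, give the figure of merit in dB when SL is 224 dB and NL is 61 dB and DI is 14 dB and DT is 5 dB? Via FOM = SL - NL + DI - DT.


FOM = SL - NL + DI - DT = 224 - 61 + 14 - 5 = 172

172 dB


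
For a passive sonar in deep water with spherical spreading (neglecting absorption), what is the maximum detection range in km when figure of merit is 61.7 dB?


At max range FOM = TL, so 20*log10(R) = 61.7
R = 10^(61.7/20) = 1216.19 m = 1.22 km

1.22 km


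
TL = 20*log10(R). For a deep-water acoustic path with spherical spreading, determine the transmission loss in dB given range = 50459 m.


94.06 dB


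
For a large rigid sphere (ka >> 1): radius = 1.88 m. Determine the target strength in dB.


TS = 10*log10(1.88^2 / 4) = 10*log10(0.8836) = -0.54

-0.54 dB


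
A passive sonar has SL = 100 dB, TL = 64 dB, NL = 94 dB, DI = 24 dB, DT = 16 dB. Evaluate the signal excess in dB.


-50 dB


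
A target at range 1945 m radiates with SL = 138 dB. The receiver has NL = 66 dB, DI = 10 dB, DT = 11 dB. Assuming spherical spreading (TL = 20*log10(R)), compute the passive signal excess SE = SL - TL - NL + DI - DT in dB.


Step 1: TL = 20*log10(1945) = 65.78 dB
Step 2: SE = 138 - 65.78 - 66 + 10 - 11 = 5.22

5.22 dB


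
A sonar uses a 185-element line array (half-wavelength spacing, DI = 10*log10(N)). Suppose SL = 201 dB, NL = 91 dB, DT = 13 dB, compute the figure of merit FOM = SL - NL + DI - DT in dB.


119.67 dB


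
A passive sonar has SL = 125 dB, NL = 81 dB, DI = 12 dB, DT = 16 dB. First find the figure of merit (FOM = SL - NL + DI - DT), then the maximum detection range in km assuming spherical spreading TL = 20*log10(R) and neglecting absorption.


Step 1: FOM = SL - NL + DI - DT = 125 - 81 + 12 - 16 = 40 dB
Step 2: at max range FOM = TL = 20*log10(R), so R = 10^(40/20) = 100.0 m = 0.1 km

0.1 km


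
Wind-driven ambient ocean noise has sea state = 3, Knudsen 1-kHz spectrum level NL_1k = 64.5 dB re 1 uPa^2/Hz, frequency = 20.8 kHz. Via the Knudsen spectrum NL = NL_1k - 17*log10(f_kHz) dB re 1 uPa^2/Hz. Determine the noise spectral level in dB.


NL = NL_1k - 17*log10(f_kHz) = 64.5 - 17*log10(20.8) = 64.5 - (22.41) = 42.09

42.09 dB


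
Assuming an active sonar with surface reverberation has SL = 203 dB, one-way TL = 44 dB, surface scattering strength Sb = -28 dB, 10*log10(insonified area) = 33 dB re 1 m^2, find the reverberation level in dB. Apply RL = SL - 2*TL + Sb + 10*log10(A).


120 dB


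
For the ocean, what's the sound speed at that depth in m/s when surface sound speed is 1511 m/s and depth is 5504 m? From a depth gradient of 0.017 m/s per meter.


c = 1511 + 0.017 * 5504 = 1604.568

1604.568 m/s


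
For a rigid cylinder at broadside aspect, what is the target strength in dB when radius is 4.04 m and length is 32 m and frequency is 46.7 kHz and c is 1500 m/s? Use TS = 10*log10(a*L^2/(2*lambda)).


48.09 dB


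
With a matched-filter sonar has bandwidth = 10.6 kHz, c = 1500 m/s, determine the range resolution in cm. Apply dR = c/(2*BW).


7.08 cm


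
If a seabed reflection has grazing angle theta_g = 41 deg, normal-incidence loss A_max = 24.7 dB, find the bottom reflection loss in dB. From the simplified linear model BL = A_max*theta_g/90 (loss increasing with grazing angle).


11.25 dB


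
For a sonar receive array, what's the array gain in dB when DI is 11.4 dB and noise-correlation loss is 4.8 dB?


AG = DI - L_corr = 11.4 - 4.8 = 6.6

6.6 dB


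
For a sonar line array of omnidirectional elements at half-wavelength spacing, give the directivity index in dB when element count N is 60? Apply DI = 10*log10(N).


DI = 10*log10(60) = 17.78

17.78 dB


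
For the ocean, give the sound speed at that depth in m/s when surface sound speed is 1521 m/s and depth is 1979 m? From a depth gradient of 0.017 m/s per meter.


1554.643 m/s


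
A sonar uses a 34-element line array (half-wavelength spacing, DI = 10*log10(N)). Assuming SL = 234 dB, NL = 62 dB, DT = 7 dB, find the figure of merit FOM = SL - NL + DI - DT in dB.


Step 1: DI = 10*log10(34) = 15.31 dB
Step 2: FOM = SL - NL + DI - DT = 234 - 62 + 15.31 - 7 = 180.31

180.31 dB


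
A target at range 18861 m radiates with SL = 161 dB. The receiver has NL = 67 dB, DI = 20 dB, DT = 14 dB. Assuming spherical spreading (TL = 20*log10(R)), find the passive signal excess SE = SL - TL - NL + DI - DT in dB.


14.49 dB


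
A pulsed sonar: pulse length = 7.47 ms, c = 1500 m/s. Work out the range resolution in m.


dR = c*tau/2 = 1500 * 7.47e-3 / 2 = 5.6025

5.6025 m


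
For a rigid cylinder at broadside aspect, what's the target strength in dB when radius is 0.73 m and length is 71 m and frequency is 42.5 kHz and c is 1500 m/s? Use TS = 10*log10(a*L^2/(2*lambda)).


47.17 dB


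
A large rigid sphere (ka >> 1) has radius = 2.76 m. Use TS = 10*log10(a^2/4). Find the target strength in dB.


TS = 10*log10(2.76^2 / 4) = 10*log10(1.9044) = 2.8

2.8 dB


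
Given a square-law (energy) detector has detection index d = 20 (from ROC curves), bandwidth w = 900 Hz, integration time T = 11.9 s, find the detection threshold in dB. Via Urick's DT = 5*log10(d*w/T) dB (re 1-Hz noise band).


DT = 5*log10(d*w/T) = 5*log10(20 * 900 / 11.9) = 5*log10(1512.61) = 15.9

15.9 dB


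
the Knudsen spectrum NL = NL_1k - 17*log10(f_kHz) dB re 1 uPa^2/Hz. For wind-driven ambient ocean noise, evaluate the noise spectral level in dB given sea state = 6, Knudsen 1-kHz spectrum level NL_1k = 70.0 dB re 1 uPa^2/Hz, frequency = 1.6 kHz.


NL = NL_1k - 17*log10(f_kHz) = 70.0 - 17*log10(1.6) = 70.0 - (3.47) = 66.53

66.53 dB


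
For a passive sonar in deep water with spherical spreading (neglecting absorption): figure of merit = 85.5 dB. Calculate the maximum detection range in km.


At max range FOM = TL, so 20*log10(R) = 85.5
R = 10^(85.5/20) = 18836.49 m = 18.84 km

18.84 km


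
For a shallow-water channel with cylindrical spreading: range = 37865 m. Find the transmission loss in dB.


45.78 dB


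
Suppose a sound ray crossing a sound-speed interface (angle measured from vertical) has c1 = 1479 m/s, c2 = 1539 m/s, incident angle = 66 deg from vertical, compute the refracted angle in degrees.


sin(theta2) = (c2/c1)*sin(theta1) = (1539/1479)*sin(66 deg) = 0.95061
theta2 = arcsin(0.95061) = 71.92

71.92 deg


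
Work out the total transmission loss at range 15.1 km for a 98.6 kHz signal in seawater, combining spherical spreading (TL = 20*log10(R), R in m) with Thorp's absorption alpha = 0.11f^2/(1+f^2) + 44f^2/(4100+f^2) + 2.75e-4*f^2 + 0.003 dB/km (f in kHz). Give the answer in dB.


Step 1 (Thorp): alpha = 0.11*9721.96/(1+9721.96) + 44*9721.96/(4100+9721.96) + 2.75e-4*9721.96 + 0.003 = 33.7348 dB/km
Step 2: TL_spread = 20*log10(15100) = 83.58 dB
Step 3: TL_abs = alpha*R = 33.7348 * 15.1 = 509.4 dB
Step 4: TL_total = 83.58 + 509.4 = 592.98

592.98 dB


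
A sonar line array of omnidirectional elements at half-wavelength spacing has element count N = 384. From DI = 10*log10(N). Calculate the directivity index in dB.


DI = 10*log10(384) = 25.84

25.84 dB


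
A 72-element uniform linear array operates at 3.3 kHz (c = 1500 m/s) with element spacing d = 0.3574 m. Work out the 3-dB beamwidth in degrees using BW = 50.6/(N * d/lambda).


Step 1: lambda = 1500/3300 = 0.45455 m
Step 2: d/lambda = 0.3574/0.45455 = 0.7863
Step 3: BW = 50.6/(N * d/lambda) = 50.6/(72 * 0.7863) = 0.89

0.89 deg


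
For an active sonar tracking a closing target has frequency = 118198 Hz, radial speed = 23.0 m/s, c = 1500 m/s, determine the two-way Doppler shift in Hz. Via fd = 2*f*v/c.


fd = 2*f*v/c = 2 * 118198 * 23.0 / 1500 = 3624.74

3624.74 Hz


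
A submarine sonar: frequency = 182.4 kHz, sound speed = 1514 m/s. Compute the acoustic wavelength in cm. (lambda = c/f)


lambda = c/f = 1514 / 182400 = 0.0083 m = 0.83 cm

0.83 cm


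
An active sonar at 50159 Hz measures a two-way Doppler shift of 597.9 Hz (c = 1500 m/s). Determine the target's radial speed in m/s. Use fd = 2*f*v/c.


8.94 m/s


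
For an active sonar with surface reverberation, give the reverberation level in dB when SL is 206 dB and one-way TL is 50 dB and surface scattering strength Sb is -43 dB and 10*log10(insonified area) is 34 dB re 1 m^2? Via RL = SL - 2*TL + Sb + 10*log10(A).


97 dB


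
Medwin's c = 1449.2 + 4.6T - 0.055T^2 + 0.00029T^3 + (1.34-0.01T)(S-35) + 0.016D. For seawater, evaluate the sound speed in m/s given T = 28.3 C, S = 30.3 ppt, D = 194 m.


c = 1449.2 + 4.6*28.3 - 0.055*28.3^2 + 0.00029*28.3^3 + (1.34 - 0.01*28.3)*(30.3 - 35) + 0.016*194 = 1540.04

1540.04 m/s


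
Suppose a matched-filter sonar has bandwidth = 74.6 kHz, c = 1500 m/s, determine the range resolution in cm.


1.01 cm


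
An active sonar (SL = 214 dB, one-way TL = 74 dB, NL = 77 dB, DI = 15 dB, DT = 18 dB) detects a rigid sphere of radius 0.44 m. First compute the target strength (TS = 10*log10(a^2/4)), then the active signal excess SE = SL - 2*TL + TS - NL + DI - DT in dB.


Step 1: TS = 10*log10(0.44^2/4) = -13.15 dB
Step 2: SE = SL - 2*TL + TS - NL + DI - DT = 214 - 2*74 + (-13.15) - 77 + 15 - 18 = -27.15

-27.15 dB


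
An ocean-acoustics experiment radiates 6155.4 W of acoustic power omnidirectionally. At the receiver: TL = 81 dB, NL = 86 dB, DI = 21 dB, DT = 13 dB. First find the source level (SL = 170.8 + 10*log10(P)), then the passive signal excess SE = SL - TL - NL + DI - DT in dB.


Step 1: SL = 170.8 + 10*log10(6155.4) = 208.69 dB
Step 2: SE = SL - TL - NL + DI - DT = 208.69 - 81 - 86 + 21 - 13 = 49.69

49.69 dB


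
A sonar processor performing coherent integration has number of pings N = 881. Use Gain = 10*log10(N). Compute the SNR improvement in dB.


Gain = 10*log10(881) = 29.45

29.45 dB


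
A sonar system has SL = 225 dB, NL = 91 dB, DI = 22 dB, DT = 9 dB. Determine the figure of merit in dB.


FOM = SL - NL + DI - DT = 225 - 91 + 22 - 9 = 147

147 dB


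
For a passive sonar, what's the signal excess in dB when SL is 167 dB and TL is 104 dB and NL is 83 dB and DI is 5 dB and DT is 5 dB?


SE = SL - TL - NL + DI - DT = 167 - 104 - 83 + 5 - 5 = -20

-20 dB


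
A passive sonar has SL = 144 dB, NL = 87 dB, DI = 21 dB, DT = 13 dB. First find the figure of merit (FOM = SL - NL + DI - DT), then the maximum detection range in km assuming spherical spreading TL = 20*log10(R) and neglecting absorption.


Step 1: FOM = SL - NL + DI - DT = 144 - 87 + 21 - 13 = 65 dB
Step 2: at max range FOM = TL = 20*log10(R), so R = 10^(65/20) = 1778.28 m = 1.78 km

1.78 km


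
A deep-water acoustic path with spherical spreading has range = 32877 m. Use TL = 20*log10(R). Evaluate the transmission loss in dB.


TL = 20*log10(32877) = 90.34

90.34 dB


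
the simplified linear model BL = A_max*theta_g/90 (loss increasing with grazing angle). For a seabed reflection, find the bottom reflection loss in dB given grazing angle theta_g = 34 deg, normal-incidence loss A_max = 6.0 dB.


BL = A_max * theta_g / 90 = 6.0 * 34 / 90 = 2.27

2.27 dB


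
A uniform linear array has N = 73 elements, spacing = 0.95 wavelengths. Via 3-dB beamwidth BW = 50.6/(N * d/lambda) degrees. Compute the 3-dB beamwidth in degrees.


BW = 50.6 / (73 * 0.95) = 50.6 / 69.35 = 0.73

0.73 deg


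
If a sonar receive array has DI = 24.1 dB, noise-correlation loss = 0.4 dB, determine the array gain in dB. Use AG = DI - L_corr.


AG = DI - L_corr = 24.1 - 0.4 = 23.7

23.7 dB


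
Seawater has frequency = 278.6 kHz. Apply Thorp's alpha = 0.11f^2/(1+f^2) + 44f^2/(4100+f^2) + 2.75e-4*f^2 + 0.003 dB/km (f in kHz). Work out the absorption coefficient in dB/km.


f^2 = 77617.96
alpha = 0.11*77617.96/(1+77617.96) + 44*77617.96/(4100+77617.96) + 2.75e-4*77617.96 + 0.003 = 63.25

63.25 dB/km


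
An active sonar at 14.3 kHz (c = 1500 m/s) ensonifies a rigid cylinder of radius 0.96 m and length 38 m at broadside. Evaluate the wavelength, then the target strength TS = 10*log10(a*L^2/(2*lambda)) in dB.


Step 1: lambda = c/f = 1500/14300 = 0.1049 m
Step 2: TS = 10*log10(a*L^2/(2*lambda)) = 10*log10(0.96*38^2/(2*0.1049)) = 38.2

38.2 dB


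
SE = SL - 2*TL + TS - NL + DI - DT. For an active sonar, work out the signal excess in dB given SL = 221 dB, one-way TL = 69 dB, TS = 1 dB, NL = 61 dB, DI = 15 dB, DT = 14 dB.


SE = SL - 2*TL + TS - NL + DI - DT = 221 - 2*69 + (1) - 61 + 15 - 14 = 24

24 dB


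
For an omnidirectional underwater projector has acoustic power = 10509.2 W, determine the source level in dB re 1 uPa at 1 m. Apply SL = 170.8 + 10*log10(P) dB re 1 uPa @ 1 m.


SL = 170.8 + 10*log10(10509.2) = 170.8 + 40.22 = 211.02

211.02 dB


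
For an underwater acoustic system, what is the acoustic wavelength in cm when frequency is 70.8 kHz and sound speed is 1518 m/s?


2.14 cm


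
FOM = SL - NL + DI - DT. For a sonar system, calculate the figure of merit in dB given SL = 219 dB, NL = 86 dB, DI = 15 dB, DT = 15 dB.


133 dB


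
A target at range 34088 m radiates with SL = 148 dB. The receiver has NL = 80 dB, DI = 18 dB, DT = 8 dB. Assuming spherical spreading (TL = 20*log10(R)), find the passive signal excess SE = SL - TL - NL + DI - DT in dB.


Step 1: TL = 20*log10(34088) = 90.65 dB
Step 2: SE = 148 - 90.65 - 80 + 18 - 8 = -12.65

-12.65 dB


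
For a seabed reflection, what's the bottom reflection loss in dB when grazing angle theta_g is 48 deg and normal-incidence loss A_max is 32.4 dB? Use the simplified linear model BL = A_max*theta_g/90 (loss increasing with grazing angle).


BL = A_max * theta_g / 90 = 32.4 * 48 / 90 = 17.28

17.28 dB


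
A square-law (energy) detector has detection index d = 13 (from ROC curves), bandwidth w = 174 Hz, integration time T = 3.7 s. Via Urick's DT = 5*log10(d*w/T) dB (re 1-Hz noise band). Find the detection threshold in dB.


DT = 5*log10(d*w/T) = 5*log10(13 * 174 / 3.7) = 5*log10(611.35) = 13.93

13.93 dB


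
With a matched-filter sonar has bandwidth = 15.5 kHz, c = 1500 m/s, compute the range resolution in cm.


dR = c/(2*BW) = 1500 / (2 * 15.5e3) = 0.0484 m = 4.84 cm

4.84 cm


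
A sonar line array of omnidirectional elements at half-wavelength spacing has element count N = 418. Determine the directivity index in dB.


26.21 dB


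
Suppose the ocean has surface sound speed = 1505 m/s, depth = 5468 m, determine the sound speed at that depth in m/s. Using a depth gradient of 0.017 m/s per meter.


c = 1505 + 0.017 * 5468 = 1597.956

1597.956 m/s


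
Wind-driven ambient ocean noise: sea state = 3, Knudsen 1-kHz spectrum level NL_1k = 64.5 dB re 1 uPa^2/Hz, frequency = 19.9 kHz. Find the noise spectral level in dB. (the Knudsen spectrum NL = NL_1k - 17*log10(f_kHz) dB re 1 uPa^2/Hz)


NL = NL_1k - 17*log10(f_kHz) = 64.5 - 17*log10(19.9) = 64.5 - (22.08) = 42.42

42.42 dB
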